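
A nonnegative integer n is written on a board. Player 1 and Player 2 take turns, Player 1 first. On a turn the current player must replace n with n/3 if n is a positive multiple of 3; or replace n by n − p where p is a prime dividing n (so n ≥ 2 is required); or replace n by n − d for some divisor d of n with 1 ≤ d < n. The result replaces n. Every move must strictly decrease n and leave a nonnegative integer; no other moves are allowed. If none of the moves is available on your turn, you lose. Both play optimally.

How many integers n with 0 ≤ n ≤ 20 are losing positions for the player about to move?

6

Use the standard recursion: the mover loses at a terminal position; elsewhere, the mover wins exactly when some move hands the opponent an L position.
n=0: no move → L
n=1: no move → L
n=2: reaches L-position 0 → W
n=3: reaches L-position 0 → W
n=4: only reaches 2(W), 3(W), all W → L
n=5: reaches L-position 0 → W
n=6: reaches L-position 4 → W
n=7: reaches L-position 0 → W
n=8: reaches L-position 4 → W
n=9: only reaches 3(W), 6(W), 8(W), all W → L
n=10: reaches L-position 9 → W
n=11: reaches L-position 0 → W
n=12: reaches L-position 4 → W
n=13: reaches L-position 0 → W
n=14: only reaches 7(W), 12(W), 13(W), all W → L
n=15: reaches L-position 14 → W
n=16: reaches L-position 14 → W
n=17: reaches L-position 0 → W
n=18: reaches L-position 9 → W
n=19: reaches L-position 0 → W
n=20: only reaches 10(W), 15(W), 16(W), 18(W), 19(W), all W → L
L entries with 0 ≤ n ≤ 20: n = 0, 1, 4, 9, 14, 20; that makes 6.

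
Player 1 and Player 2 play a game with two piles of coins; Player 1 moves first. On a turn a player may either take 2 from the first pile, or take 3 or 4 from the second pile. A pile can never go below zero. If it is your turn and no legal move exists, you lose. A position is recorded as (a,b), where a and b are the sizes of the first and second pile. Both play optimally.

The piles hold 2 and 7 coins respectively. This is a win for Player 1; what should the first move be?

Move to (0,7).

Use the standard recursion: the mover loses at a terminal position; elsewhere, the mover wins exactly when some move hands the opponent an L position.
No move ever increases a pile, so every position that can arise here has a ≤ 2 and b ≤ 7; it is enough to label the cells with 0 ≤ a ≤ 2 and 0 ≤ b ≤ 7.
Every move lowers a or b (never raises either), so fill the grid row by row in increasing a, and left to right within a row: each cell's successors are then already labelled.
      b=0  b=1  b=2  b=3  b=4  b=5  b=6  b=7
a=0:    L    L    L    W    W    W    W    L
a=1:    L    L    L    W    W    W    W    L
a=2:    W    W    W    L    L    L    W    W
Cells with no legal move (terminal, hence L): (0,0), (0,1), (0,2), (1,0), (1,1), (1,2).
The remaining L cells, each justified by listing all of its moves:
(0,7): →(0,4)(W), (0,3)(W) — all W, so L
(1,7): →(1,4)(W), (1,3)(W) — all W, so L
(2,3): →(0,3)(W), (2,0)(W) — all W, so L
(2,4): →(0,4)(W), (2,1)(W), (2,0)(W) — all W, so L
(2,5): →(0,5)(W), (2,2)(W), (2,1)(W) — all W, so L
Every other cell has at least one move into one of the L cells above, so it is W.
From (2,7), the L positions reachable in one move are: (0,7), (2,4), (2,3). Any move reaching one of these is winning.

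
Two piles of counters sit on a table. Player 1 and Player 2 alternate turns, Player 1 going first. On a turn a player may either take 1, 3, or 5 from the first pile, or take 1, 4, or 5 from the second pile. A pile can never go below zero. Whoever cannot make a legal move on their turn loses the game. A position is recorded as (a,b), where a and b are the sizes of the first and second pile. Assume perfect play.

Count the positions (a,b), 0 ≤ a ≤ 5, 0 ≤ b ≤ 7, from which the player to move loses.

Use the standard recursion: the mover loses at a terminal position; elsewhere, the mover wins exactly when some move hands the opponent an L position.
Every move lowers a or b (never raises either), so fill the grid row by row in increasing a, and left to right within a row: each cell's successors are then already labelled.
      b=0  b=1  b=2  b=3  b=4  b=5  b=6  b=7
a=0:    L    W    L    W    W    W    W    W
a=1:    W    L    W    L    W    W    W    W
a=2:    L    W    L    W    W    W    W    W
a=3:    W    L    W    L    W    W    W    W
a=4:    L    W    L    W    W    W    W    W
a=5:    W    L    W    L    W    W    W    W
Cells with no legal move (terminal, hence L): (0,0).
The remaining L cells, each justified by listing all of its moves:
(0,2): L (sole option (0,1)(W) is W)
(1,1): L (options (0,1)(W), (1,0)(W) are all W)
(1,3): L (options (0,3)(W), (1,2)(W) are all W)
(2,0): L (sole option (1,0)(W) is W)
(2,2): L (options (1,2)(W), (2,1)(W) are all W)
(3,1): L (options (2,1)(W), (0,1)(W), (3,0)(W) are all W)
(3,3): L (options (2,3)(W), (0,3)(W), (3,2)(W) are all W)
(4,0): L (options (3,0)(W), (1,0)(W) are all W)
(4,2): L (options (3,2)(W), (1,2)(W), (4,1)(W) are all W)
(5,1): L (options (4,1)(W), (2,1)(W), (0,1)(W), (5,0)(W) are all W)
(5,3): L (options (4,3)(W), (2,3)(W), (0,3)(W), (5,2)(W) are all W)
Every other cell has at least one move into one of the L cells above, so it is W.
L cells per row: a=0: 2, a=1: 2, a=2: 2, a=3: 2, a=4: 2, a=5: 2; total 12.

12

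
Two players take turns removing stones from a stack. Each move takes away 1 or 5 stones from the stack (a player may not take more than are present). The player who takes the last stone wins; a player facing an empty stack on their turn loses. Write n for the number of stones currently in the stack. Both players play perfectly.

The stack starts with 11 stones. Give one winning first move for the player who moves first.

Remove 1, leaving 10.

Label each position W (a win for the player to move) or L (a loss). A position with no legal move is L; any other position is W exactly when some move reaches an L, and L when every move reaches a W.
n=0: no move → L
n=1: W (go to 0, an L position)
n=2: L (sole option 1(W) is W)
n=3: W (go to 2, an L position)
n=4: L (sole option 3(W) is W)
n=5: W (go to 4, an L position)
n=6: L (options 5(W), 1(W) are all W)
n=7: W (go to 6, an L position)
n=8: L (options 7(W), 3(W) are all W)
n=9: W (go to 8, an L position)
n=10: L (options 9(W), 5(W) are all W)
n=11: W (go to 10, an L position)
From 11, the L positions reachable in one move are: 10, 6. Any move reaching one of these is winning.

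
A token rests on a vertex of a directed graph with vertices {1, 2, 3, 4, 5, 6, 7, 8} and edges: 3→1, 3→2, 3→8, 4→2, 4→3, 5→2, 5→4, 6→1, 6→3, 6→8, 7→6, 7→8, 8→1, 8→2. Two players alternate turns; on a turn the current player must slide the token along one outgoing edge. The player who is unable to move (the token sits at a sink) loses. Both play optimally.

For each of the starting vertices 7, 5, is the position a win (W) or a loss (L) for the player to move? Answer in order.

Classify positions by backward induction: terminal positions (no move available) are L. From any other position, the mover wins iff some move reaches an L.
Every edge goes from a vertex to one that appears earlier in the order 2, 1, 8, 3, 6, 4, 5, 7, so processing vertices in that order labels each vertex after all of its successors.
2: no outgoing edge → L
1: no outgoing edge → L
8: W (go to 1, an L position)
3: W (go to 1, an L position)
6: W (go to 1, an L position)
4: W (go to 2, an L position)
5: W (go to 2, an L position)
7: L (options 6(W), 8(W) are all W)

7: L, 5: W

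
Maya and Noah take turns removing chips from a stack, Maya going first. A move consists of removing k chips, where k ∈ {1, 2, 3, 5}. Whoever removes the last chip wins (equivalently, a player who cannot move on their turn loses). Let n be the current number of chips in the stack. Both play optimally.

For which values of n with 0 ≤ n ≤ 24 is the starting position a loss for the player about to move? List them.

0, 4, 8, 12, 16, 20, 24

Work bottom-up. With no move the player to move loses. Otherwise the position is W if at least one move leads to an L position for the opponent, and L if every move leads to a W.
n=0: no move → L
n=1: →0(L), so W
n=2: →0(L), so W
n=3: →0(L), so W
n=4: →3(W), 2(W), 1(W) — all W, so L
n=5: →4(L), so W
n=6: →4(L), so W
n=7: →4(L), so W
n=8: →7(W), 6(W), 5(W), 3(W) — all W, so L
n=9: →8(L), so W
n=10: →8(L), so W
n=11: →8(L), so W
n=12: →11(W), 10(W), 9(W), 7(W) — all W, so L
n=13: →12(L), so W
n=14: →12(L), so W
n=15: →12(L), so W
n=16: →15(W), 14(W), 13(W), 11(W) — all W, so L
n=17: →16(L), so W
n=18: →16(L), so W
n=19: →16(L), so W
n=20: →19(W), 18(W), 17(W), 15(W) — all W, so L
n=21: →20(L), so W
n=22: →20(L), so W
n=23: →20(L), so W
n=24: →23(W), 22(W), 21(W), 19(W) — all W, so L
Reading off the rows marked L gives the requested list; there are 7 such values of n.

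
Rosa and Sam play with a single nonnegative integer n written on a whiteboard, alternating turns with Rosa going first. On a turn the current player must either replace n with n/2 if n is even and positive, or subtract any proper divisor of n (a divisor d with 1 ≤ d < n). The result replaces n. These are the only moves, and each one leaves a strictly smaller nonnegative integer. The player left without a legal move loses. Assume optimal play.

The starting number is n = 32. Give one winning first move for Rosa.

Use the standard recursion: the mover loses at a terminal position; elsewhere, the mover wins exactly when some move hands the opponent an L position.
n=0: no move → L
n=1: no move → L
n=2: W (go to 1, an L position)
n=3: L (sole option 2(W) is W)
n=4: W (go to 3, an L position)
n=5: L (sole option 4(W) is W)
n=6: W (go to 3, an L position)
n=7: L (sole option 6(W) is W)
n=8: W (go to 7, an L position)
n=9: L (options 6(W), 8(W) are all W)
n=10: W (go to 5, an L position)
n=11: L (sole option 10(W) is W)
n=12: W (go to 9, an L position)
n=13: L (sole option 12(W) is W)
n=14: W (go to 7, an L position)
n=15: L (options 10(W), 12(W), 14(W) are all W)
n=16: W (go to 15, an L position)
n=17: L (sole option 16(W) is W)
n=18: W (go to 9, an L position)
n=19: L (sole option 18(W) is W)
n=20: W (go to 15, an L position)
n=21: L (options 14(W), 18(W), 20(W) are all W)
n=22: W (go to 11, an L position)
n=23: L (sole option 22(W) is W)
n=24: W (go to 21, an L position)
n=25: L (options 20(W), 24(W) are all W)
n=26: W (go to 13, an L position)
n=27: L (options 18(W), 24(W), 26(W) are all W)
n=28: W (go to 21, an L position)
n=29: L (sole option 28(W) is W)
n=30: W (go to 15, an L position)
n=31: L (sole option 30(W) is W)
n=32: W (go to 31, an L position)
From 32, the L positions reachable in one move are: 31.

Move to 31.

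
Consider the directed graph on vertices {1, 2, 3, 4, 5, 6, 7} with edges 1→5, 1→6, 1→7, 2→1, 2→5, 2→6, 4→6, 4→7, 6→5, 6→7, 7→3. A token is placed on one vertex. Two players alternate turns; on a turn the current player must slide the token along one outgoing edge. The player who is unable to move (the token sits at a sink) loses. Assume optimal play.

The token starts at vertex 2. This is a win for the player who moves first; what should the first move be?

Move to 5.

Work bottom-up. With no move the player to move loses. Otherwise the position is W if at least one move leads to an L position for the opponent, and L if every move leads to a W.
Every edge goes from a vertex to one that appears earlier in the order 5, 3, 7, 6, 1, 2, 4, so processing vertices in that order labels each vertex after all of its successors.
5: no outgoing edge → L
3: no outgoing edge → L
7: reaches L-position 3 → W
6: reaches L-position 5 → W
1: reaches L-position 5 → W
2: reaches L-position 5 → W
4: only reaches 6(W), 7(W), all W → L
From 2, the L positions reachable in one move are: 5.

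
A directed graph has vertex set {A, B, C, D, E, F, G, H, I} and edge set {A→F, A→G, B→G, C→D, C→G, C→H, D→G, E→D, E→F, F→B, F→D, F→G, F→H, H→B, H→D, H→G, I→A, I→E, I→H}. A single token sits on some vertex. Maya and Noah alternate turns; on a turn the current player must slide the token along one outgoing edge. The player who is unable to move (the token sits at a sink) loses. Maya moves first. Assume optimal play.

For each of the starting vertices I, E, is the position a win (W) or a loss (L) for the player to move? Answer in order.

Label each position W (a win for the player to move) or L (a loss). A position with no legal move is L; any other position is W exactly when some move reaches an L, and L when every move reaches a W.
Every edge goes from a vertex to one that appears earlier in the order G, B, D, H, F, A, E, I, C, so processing vertices in that order labels each vertex after all of its successors.
G: no outgoing edge → L
B: can move to G, which is L ⇒ W
D: can move to G, which is L ⇒ W
H: can move to G, which is L ⇒ W
F: can move to G, which is L ⇒ W
A: can move to G, which is L ⇒ W
E: moves to F(W), D(W); every one is W ⇒ L
I: can move to E, which is L ⇒ W
C: can move to G, which is L ⇒ W

I: W, E: L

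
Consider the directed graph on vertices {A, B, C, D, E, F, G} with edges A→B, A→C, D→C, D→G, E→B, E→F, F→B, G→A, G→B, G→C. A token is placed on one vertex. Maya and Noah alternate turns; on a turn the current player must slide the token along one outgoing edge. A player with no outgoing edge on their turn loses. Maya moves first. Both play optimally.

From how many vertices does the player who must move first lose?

Work bottom-up. With no move the player to move loses. Otherwise the position is W if at least one move leads to an L position for the opponent, and L if every move leads to a W.
Every edge goes from a vertex to one that appears earlier in the order C, B, A, G, F, D, E, so processing vertices in that order labels each vertex after all of its successors.
C: no outgoing edge → L
B: no outgoing edge → L
A: can move to B, which is L ⇒ W
G: can move to B, which is L ⇒ W
F: can move to B, which is L ⇒ W
D: can move to C, which is L ⇒ W
E: can move to B, which is L ⇒ W
The L vertices are B, C; that is 2 in all.

2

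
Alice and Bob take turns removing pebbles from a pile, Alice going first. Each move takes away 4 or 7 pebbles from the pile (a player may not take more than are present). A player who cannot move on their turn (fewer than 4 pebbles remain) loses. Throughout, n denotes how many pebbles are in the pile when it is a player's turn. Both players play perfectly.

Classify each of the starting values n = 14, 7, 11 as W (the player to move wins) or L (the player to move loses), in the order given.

Work bottom-up. With no move the player to move loses. Otherwise the position is W if at least one move leads to an L position for the opponent, and L if every move leads to a W.
n=0: no move → L
n=1: no move → L
n=2: no move → L
n=3: no move → L
n=4: →0(L), so W
n=5: →1(L), so W
n=6: →2(L), so W
n=7: →3(L), so W
n=8: →1(L), so W
n=9: →2(L), so W
n=10: →3(L), so W
n=11: →7(W), 4(W) — all W, so L
n=12: →8(W), 5(W) — all W, so L
n=13: →9(W), 6(W) — all W, so L
n=14: →10(W), 7(W) — all W, so L

14: L, 7: W, 11: L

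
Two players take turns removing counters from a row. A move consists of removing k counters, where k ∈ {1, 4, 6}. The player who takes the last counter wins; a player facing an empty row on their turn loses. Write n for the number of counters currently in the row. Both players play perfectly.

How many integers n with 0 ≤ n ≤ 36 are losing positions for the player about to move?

15

Compute win/loss labels from the base case upward. A position with no move is L. Any other position is W if it can reach an L in one move, else L.
n=0: no move → L
n=1: can move to 0, which is L ⇒ W
n=2: the only move is to 1(W), a W ⇒ L
n=3: can move to 2, which is L ⇒ W
n=4: can move to 0, which is L ⇒ W
n=5: moves to 4(W), 1(W); every one is W ⇒ L
n=6: can move to 5, which is L ⇒ W
n=7: moves to 6(W), 3(W), 1(W); every one is W ⇒ L
n=8: can move to 7, which is L ⇒ W
n=9: can move to 5, which is L ⇒ W
n=10: moves to 9(W), 6(W), 4(W); every one is W ⇒ L
n=11: can move to 10, which is L ⇒ W
n=12: moves to 11(W), 8(W), 6(W); every one is W ⇒ L
n=13: can move to 12, which is L ⇒ W
n=14: can move to 10, which is L ⇒ W
n=15: moves to 14(W), 11(W), 9(W); every one is W ⇒ L
n=16: can move to 15, which is L ⇒ W
n=17: moves to 16(W), 13(W), 11(W); every one is W ⇒ L
n=18: can move to 17, which is L ⇒ W
n=19: can move to 15, which is L ⇒ W
n=20: moves to 19(W), 16(W), 14(W); every one is W ⇒ L
n=21: can move to 20, which is L ⇒ W
n=22: moves to 21(W), 18(W), 16(W); every one is W ⇒ L
n=23: can move to 22, which is L ⇒ W
n=24: can move to 20, which is L ⇒ W
n=25: moves to 24(W), 21(W), 19(W); every one is W ⇒ L
n=26: can move to 25, which is L ⇒ W
n=27: moves to 26(W), 23(W), 21(W); every one is W ⇒ L
n=28: can move to 27, which is L ⇒ W
n=29: can move to 25, which is L ⇒ W
n=30: moves to 29(W), 26(W), 24(W); every one is W ⇒ L
n=31: can move to 30, which is L ⇒ W
n=32: moves to 31(W), 28(W), 26(W); every one is W ⇒ L
n=33: can move to 32, which is L ⇒ W
n=34: can move to 30, which is L ⇒ W
n=35: moves to 34(W), 31(W), 29(W); every one is W ⇒ L
n=36: can move to 35, which is L ⇒ W
L entries with 0 ≤ n ≤ 36: n = 0, 2, 5, 7, 10, 12, 15, 17, 20, 22, 25, 27, 30, 32, 35; that makes 15.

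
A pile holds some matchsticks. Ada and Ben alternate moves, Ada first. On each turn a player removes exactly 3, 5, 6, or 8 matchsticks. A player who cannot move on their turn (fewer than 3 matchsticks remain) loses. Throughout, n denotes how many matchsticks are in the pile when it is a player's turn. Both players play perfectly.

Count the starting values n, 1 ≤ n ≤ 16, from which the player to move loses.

5

Use the standard recursion: the mover loses at a terminal position; elsewhere, the mover wins exactly when some move hands the opponent an L position.
n=0: no move → L
n=1: no move → L
n=2: no move → L
n=3: →0(L), so W
n=4: →1(L), so W
n=5: →2(L), so W
n=6: →1(L), so W
n=7: →2(L), so W
n=8: →2(L), so W
n=9: →1(L), so W
n=10: →2(L), so W
n=11: →8(W), 6(W), 5(W), 3(W) — all W, so L
n=12: →9(W), 7(W), 6(W), 4(W) — all W, so L
n=13: →10(W), 8(W), 7(W), 5(W) — all W, so L
n=14: →11(L), so W
n=15: →12(L), so W
n=16: →13(L), so W
L entries with 1 ≤ n ≤ 16 (n=0 is outside the asked range and is not counted): n = 1, 2, 11, 12, 13; that makes 5.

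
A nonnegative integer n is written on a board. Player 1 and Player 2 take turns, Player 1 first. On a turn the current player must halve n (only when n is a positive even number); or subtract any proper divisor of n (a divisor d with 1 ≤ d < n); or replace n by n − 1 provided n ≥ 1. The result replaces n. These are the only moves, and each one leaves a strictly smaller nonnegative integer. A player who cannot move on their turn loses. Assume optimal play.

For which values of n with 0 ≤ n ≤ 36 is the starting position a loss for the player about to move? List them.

0, 2, 5, 7, 9, 11, 13, 15, 17, 19, 21, 23, 25, 27, 29, 31, 33, 35

Build the W/L table. Terminal = L. A non-terminal position is W if it has a move to some L; otherwise it is L.
n=0: no move → L
n=1: reaches L-position 0 → W
n=2: only reaches 1(W), which is W → L
n=3: reaches L-position 2 → W
n=4: reaches L-position 2 → W
n=5: only reaches 4(W), which is W → L
n=6: reaches L-position 5 → W
n=7: only reaches 6(W), which is W → L
n=8: reaches L-position 7 → W
n=9: only reaches 6(W), 8(W), all W → L
n=10: reaches L-position 5 → W
n=11: only reaches 10(W), which is W → L
n=12: reaches L-position 9 → W
n=13: only reaches 12(W), which is W → L
n=14: reaches L-position 7 → W
n=15: only reaches 10(W), 12(W), 14(W), all W → L
n=16: reaches L-position 15 → W
n=17: only reaches 16(W), which is W → L
n=18: reaches L-position 9 → W
n=19: only reaches 18(W), which is W → L
n=20: reaches L-position 15 → W
n=21: only reaches 14(W), 18(W), 20(W), all W → L
n=22: reaches L-position 11 → W
n=23: only reaches 22(W), which is W → L
n=24: reaches L-position 21 → W
n=25: only reaches 20(W), 24(W), all W → L
n=26: reaches L-position 13 → W
n=27: only reaches 18(W), 24(W), 26(W), all W → L
n=28: reaches L-position 21 → W
n=29: only reaches 28(W), which is W → L
n=30: reaches L-position 15 → W
n=31: only reaches 30(W), which is W → L
n=32: reaches L-position 31 → W
n=33: only reaches 22(W), 30(W), 32(W), all W → L
n=34: reaches L-position 17 → W
n=35: only reaches 28(W), 30(W), 34(W), all W → L
n=36: reaches L-position 27 → W
The losing starting values of n are exactly the entries labelled L in this table (18 of them).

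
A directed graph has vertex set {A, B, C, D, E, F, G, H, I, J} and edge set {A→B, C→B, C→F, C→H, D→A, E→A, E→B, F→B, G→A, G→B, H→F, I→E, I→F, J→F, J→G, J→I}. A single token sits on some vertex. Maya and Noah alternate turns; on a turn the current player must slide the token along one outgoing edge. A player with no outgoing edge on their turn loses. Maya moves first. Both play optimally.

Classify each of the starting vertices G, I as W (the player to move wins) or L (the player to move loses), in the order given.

G: W, I: L

Work bottom-up. With no move the player to move loses. Otherwise the position is W if at least one move leads to an L position for the opponent, and L if every move leads to a W.
Every edge goes from a vertex to one that appears earlier in the order B, F, A, G, H, E, I, C, J, D, so processing vertices in that order labels each vertex after all of its successors.
B: no outgoing edge → L
F: W (go to B, an L position)
A: W (go to B, an L position)
G: W (go to B, an L position)
H: L (sole option F(W) is W)
E: W (go to B, an L position)
I: L (options E(W), F(W) are all W)
C: W (go to H, an L position)
J: W (go to I, an L position)
D: L (sole option A(W) is W)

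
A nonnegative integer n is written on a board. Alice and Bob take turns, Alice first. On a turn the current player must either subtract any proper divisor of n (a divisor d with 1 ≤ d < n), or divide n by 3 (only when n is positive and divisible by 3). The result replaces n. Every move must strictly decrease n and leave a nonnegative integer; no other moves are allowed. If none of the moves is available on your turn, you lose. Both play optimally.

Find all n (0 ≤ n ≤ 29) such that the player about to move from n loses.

0, 1, 4, 7, 9, 11, 13, 15, 17, 19, 23, 25, 28

Use the standard recursion: the mover loses at a terminal position; elsewhere, the mover wins exactly when some move hands the opponent an L position.
n=0: no move → L
n=1: no move → L
n=2: can move to 1, which is L ⇒ W
n=3: can move to 1, which is L ⇒ W
n=4: moves to 2(W), 3(W); every one is W ⇒ L
n=5: can move to 4, which is L ⇒ W
n=6: can move to 4, which is L ⇒ W
n=7: the only move is to 6(W), a W ⇒ L
n=8: can move to 4, which is L ⇒ W
n=9: moves to 3(W), 6(W), 8(W); every one is W ⇒ L
n=10: can move to 9, which is L ⇒ W
n=11: the only move is to 10(W), a W ⇒ L
n=12: can move to 4, which is L ⇒ W
n=13: the only move is to 12(W), a W ⇒ L
n=14: can move to 7, which is L ⇒ W
n=15: moves to 5(W), 10(W), 12(W), 14(W); every one is W ⇒ L
n=16: can move to 15, which is L ⇒ W
n=17: the only move is to 16(W), a W ⇒ L
n=18: can move to 9, which is L ⇒ W
n=19: the only move is to 18(W), a W ⇒ L
n=20: can move to 15, which is L ⇒ W
n=21: can move to 7, which is L ⇒ W
n=22: can move to 11, which is L ⇒ W
n=23: the only move is to 22(W), a W ⇒ L
n=24: can move to 23, which is L ⇒ W
n=25: moves to 20(W), 24(W); every one is W ⇒ L
n=26: can move to 13, which is L ⇒ W
n=27: can move to 9, which is L ⇒ W
n=28: moves to 14(W), 21(W), 24(W), 26(W), 27(W); every one is W ⇒ L
n=29: can move to 28, which is L ⇒ W
Reading off the rows marked L gives the requested list; there are 13 such values of n.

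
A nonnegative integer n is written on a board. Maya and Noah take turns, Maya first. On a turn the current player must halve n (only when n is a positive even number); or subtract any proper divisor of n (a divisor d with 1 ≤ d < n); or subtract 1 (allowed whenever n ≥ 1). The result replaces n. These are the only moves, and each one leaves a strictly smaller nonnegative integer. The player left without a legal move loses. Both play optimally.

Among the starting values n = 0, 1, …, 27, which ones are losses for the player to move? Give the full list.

Use the standard recursion: the mover loses at a terminal position; elsewhere, the mover wins exactly when some move hands the opponent an L position.
n=0: no move → L
n=1: W (go to 0, an L position)
n=2: L (sole option 1(W) is W)
n=3: W (go to 2, an L position)
n=4: W (go to 2, an L position)
n=5: L (sole option 4(W) is W)
n=6: W (go to 5, an L position)
n=7: L (sole option 6(W) is W)
n=8: W (go to 7, an L position)
n=9: L (options 6(W), 8(W) are all W)
n=10: W (go to 5, an L position)
n=11: L (sole option 10(W) is W)
n=12: W (go to 9, an L position)
n=13: L (sole option 12(W) is W)
n=14: W (go to 7, an L position)
n=15: L (options 10(W), 12(W), 14(W) are all W)
n=16: W (go to 15, an L position)
n=17: L (sole option 16(W) is W)
n=18: W (go to 9, an L position)
n=19: L (sole option 18(W) is W)
n=20: W (go to 15, an L position)
n=21: L (options 14(W), 18(W), 20(W) are all W)
n=22: W (go to 11, an L position)
n=23: L (sole option 22(W) is W)
n=24: W (go to 21, an L position)
n=25: L (options 20(W), 24(W) are all W)
n=26: W (go to 13, an L position)
n=27: L (options 18(W), 24(W), 26(W) are all W)
Reading off the rows marked L gives the requested list; there are 14 such values of n.

0, 2, 5, 7, 9, 11, 13, 15, 17, 19, 21, 23, 25, 27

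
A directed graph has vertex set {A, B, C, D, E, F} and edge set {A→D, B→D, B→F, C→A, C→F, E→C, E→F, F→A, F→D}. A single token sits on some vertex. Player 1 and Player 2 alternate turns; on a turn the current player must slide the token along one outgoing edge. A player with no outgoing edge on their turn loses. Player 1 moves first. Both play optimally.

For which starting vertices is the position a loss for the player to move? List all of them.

Compute win/loss labels from the base case upward. A position with no move is L. Any other position is W if it can reach an L in one move, else L.
Every edge goes from a vertex to one that appears earlier in the order D, A, F, C, E, B, so processing vertices in that order labels each vertex after all of its successors.
D: no outgoing edge → L
A: →D(L), so W
F: →D(L), so W
C: →F(W), A(W) — all W, so L
E: →C(L), so W
B: →D(L), so W
Reading off the rows marked L gives the requested list; there are 2 such vertices.

C, D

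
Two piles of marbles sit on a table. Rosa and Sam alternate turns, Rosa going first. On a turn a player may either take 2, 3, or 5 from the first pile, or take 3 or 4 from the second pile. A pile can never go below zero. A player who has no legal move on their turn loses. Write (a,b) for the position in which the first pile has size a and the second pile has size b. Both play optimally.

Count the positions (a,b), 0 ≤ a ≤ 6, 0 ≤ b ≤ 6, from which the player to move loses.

14

Use the standard recursion: the mover loses at a terminal position; elsewhere, the mover wins exactly when some move hands the opponent an L position.
Every move lowers a or b (never raises either), so fill the grid row by row in increasing a, and left to right within a row: each cell's successors are then already labelled.
      b=0  b=1  b=2  b=3  b=4  b=5  b=6
a=0:    L    L    L    W    W    W    W
a=1:    L    L    L    W    W    W    W
a=2:    W    W    W    L    L    L    W
a=3:    W    W    W    L    L    L    W
a=4:    W    W    W    W    W    W    L
a=5:    W    W    W    W    W    W    L
a=6:    W    W    W    W    W    W    W
Cells with no legal move (terminal, hence L): (0,0), (0,1), (0,2), (1,0), (1,1), (1,2).
The remaining L cells, each justified by listing all of its moves:
(2,3): moves to (0,3)(W), (2,0)(W); every one is W ⇒ L
(2,4): moves to (0,4)(W), (2,1)(W), (2,0)(W); every one is W ⇒ L
(2,5): moves to (0,5)(W), (2,2)(W), (2,1)(W); every one is W ⇒ L
(3,3): moves to (1,3)(W), (0,3)(W), (3,0)(W); every one is W ⇒ L
(3,4): moves to (1,4)(W), (0,4)(W), (3,1)(W), (3,0)(W); every one is W ⇒ L
(3,5): moves to (1,5)(W), (0,5)(W), (3,2)(W), (3,1)(W); every one is W ⇒ L
(4,6): moves to (2,6)(W), (1,6)(W), (4,3)(W), (4,2)(W); every one is W ⇒ L
(5,6): moves to (3,6)(W), (2,6)(W), (0,6)(W), (5,3)(W), (5,2)(W); every one is W ⇒ L
Every other cell has at least one move into one of the L cells above, so it is W.
L cells per row: a=0: 3, a=1: 3, a=2: 3, a=3: 3, a=4: 1, a=5: 1, a=6: 0; total 14.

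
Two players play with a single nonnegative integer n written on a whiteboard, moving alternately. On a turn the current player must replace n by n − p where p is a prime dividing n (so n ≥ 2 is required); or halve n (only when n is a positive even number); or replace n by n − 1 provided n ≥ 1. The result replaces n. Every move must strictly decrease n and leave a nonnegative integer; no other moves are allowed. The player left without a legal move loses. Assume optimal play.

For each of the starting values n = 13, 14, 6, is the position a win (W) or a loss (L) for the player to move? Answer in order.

13: W, 14: L, 6: W

Classify positions by backward induction: terminal positions (no move available) are L. From any other position, the mover wins iff some move reaches an L.
n=0: no move → L
n=1: reaches L-position 0 → W
n=2: reaches L-position 0 → W
n=3: reaches L-position 0 → W
n=4: only reaches 2(W), 3(W), all W → L
n=5: reaches L-position 0 → W
n=6: reaches L-position 4 → W
n=7: reaches L-position 0 → W
n=8: reaches L-position 4 → W
n=9: only reaches 6(W), 8(W), all W → L
n=10: reaches L-position 9 → W
n=11: reaches L-position 0 → W
n=12: reaches L-position 9 → W
n=13: reaches L-position 0 → W
n=14: only reaches 7(W), 12(W), 13(W), all W → L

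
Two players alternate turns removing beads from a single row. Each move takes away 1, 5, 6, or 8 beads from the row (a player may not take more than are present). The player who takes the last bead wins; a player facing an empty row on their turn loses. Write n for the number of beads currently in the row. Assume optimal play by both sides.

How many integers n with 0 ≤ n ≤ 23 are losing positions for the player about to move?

Compute win/loss labels from the base case upward. A position with no move is L. Any other position is W if it can reach an L in one move, else L.
n=0: no move → L
n=1: →0(L), so W
n=2: →1(W) only, which is W, so L
n=3: →2(L), so W
n=4: →3(W) only, which is W, so L
n=5: →4(L), so W
n=6: →0(L), so W
n=7: →2(L), so W
n=8: →2(L), so W
n=9: →4(L), so W
n=10: →4(L), so W
n=11: →10(W), 6(W), 5(W), 3(W) — all W, so L
n=12: →11(L), so W
n=13: →12(W), 8(W), 7(W), 5(W) — all W, so L
n=14: →13(L), so W
n=15: →14(W), 10(W), 9(W), 7(W) — all W, so L
n=16: →15(L), so W
n=17: →11(L), so W
n=18: →13(L), so W
n=19: →13(L), so W
n=20: →15(L), so W
n=21: →15(L), so W
n=22: →21(W), 17(W), 16(W), 14(W) — all W, so L
n=23: →22(L), so W
L entries with 0 ≤ n ≤ 23: n = 0, 2, 4, 11, 13, 15, 22; that makes 7.

7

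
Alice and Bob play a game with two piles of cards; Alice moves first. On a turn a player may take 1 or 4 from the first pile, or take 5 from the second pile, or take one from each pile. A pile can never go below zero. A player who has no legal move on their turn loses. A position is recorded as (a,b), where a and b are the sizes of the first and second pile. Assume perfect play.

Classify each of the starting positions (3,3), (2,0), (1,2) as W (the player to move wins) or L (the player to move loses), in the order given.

Work bottom-up. With no move the player to move loses. Otherwise the position is W if at least one move leads to an L position for the opponent, and L if every move leads to a W.
No move ever increases a pile, so every position that can arise here has a ≤ 3 and b ≤ 3; it is enough to label the cells with 0 ≤ a ≤ 3 and 0 ≤ b ≤ 3.
Every move lowers a or b (never raises either), so fill the grid row by row in increasing a, and left to right within a row: each cell's successors are then already labelled.
      b=0  b=1  b=2  b=3
a=0:    L    L    L    L
a=1:    W    W    W    W
a=2:    L    L    L    L
a=3:    W    W    W    W
Cells with no legal move (terminal, hence L): (0,0), (0,1), (0,2), (0,3).
The remaining L cells, each justified by listing all of its moves:
(2,0): only reaches (1,0)(W), which is W → L
(2,1): only reaches (1,1)(W), (1,0)(W), all W → L
(2,2): only reaches (1,2)(W), (1,1)(W), all W → L
(2,3): only reaches (1,3)(W), (1,2)(W), all W → L
Every other cell has at least one move into one of the L cells above, so it is W.
(3,3): the move to (2,3) reaches an L cell, so W
(2,0): one of the L cells justified above, so L
(1,2): the move to (0,2) reaches an L cell, so W

(3,3): W, (2,0): L, (1,2): W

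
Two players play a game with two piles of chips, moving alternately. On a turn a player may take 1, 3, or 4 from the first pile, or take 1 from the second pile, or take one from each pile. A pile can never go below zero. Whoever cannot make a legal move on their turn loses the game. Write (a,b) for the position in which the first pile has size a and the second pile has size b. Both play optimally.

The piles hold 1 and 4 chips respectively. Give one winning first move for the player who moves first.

Move to (0,4).

Compute win/loss labels from the base case upward. A position with no move is L. Any other position is W if it can reach an L in one move, else L.
No move ever increases a pile, so every position that can arise here has a ≤ 1 and b ≤ 4; it is enough to label the cells with 0 ≤ a ≤ 1 and 0 ≤ b ≤ 4.
Every move lowers a or b (never raises either), so fill the grid row by row in increasing a, and left to right within a row: each cell's successors are then already labelled.
      b=0  b=1  b=2  b=3  b=4
a=0:    L    W    L    W    L
a=1:    W    W    W    W    W
Cells with no legal move (terminal, hence L): (0,0).
The remaining L cells, each justified by listing all of its moves:
(0,2): the only move is to (0,1)(W), a W ⇒ L
(0,4): the only move is to (0,3)(W), a W ⇒ L
Every other cell has at least one move into one of the L cells above, so it is W.
From (1,4), the L positions reachable in one move are: (0,4).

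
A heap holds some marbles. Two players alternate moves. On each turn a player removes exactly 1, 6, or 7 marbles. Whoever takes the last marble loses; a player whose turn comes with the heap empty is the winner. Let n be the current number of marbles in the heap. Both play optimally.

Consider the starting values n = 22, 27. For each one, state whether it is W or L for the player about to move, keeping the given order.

Use the standard recursion: the mover wins at a terminal position; elsewhere, the mover wins exactly when some move hands the opponent an L position.
n=0: no move; the opponent has just taken the last marble and therefore loses → W
n=1: only reaches 0(W), which is W → L
n=2: reaches L-position 1 → W
n=3: only reaches 2(W), which is W → L
n=4: reaches L-position 3 → W
n=5: only reaches 4(W), which is W → L
n=6: reaches L-position 5 → W
n=7: reaches L-position 1 → W
n=8: reaches L-position 1 → W
n=9: reaches L-position 3 → W
n=10: reaches L-position 3 → W
n=11: reaches L-position 5 → W
n=12: reaches L-position 5 → W
n=13: only reaches 12(W), 7(W), 6(W), all W → L
n=14: reaches L-position 13 → W
n=15: only reaches 14(W), 9(W), 8(W), all W → L
n=16: reaches L-position 15 → W
n=17: only reaches 16(W), 11(W), 10(W), all W → L
n=18: reaches L-position 17 → W
n=19: reaches L-position 13 → W
n=20: reaches L-position 13 → W
n=21: reaches L-position 15 → W
n=22: reaches L-position 15 → W
n=23: reaches L-position 17 → W
n=24: reaches L-position 17 → W
n=25: only reaches 24(W), 19(W), 18(W), all W → L
n=26: reaches L-position 25 → W
n=27: only reaches 26(W), 21(W), 20(W), all W → L

22: W, 27: L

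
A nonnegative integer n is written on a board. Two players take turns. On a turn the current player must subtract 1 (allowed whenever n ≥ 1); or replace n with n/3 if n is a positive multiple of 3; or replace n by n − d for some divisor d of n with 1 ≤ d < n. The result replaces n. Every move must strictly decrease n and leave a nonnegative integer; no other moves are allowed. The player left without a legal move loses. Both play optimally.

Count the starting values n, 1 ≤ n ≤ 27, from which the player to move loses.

Compute win/loss labels from the base case upward. A position with no move is L. Any other position is W if it can reach an L in one move, else L.
n=0: no move → L
n=1: →0(L), so W
n=2: →1(W) only, which is W, so L
n=3: →2(L), so W
n=4: →2(L), so W
n=5: →4(W) only, which is W, so L
n=6: →2(L), so W
n=7: →6(W) only, which is W, so L
n=8: →7(L), so W
n=9: →3(W), 6(W), 8(W) — all W, so L
n=10: →5(L), so W
n=11: →10(W) only, which is W, so L
n=12: →9(L), so W
n=13: →12(W) only, which is W, so L
n=14: →7(L), so W
n=15: →5(L), so W
n=16: →8(W), 12(W), 14(W), 15(W) — all W, so L
n=17: →16(L), so W
n=18: →9(L), so W
n=19: →18(W) only, which is W, so L
n=20: →16(L), so W
n=21: →7(L), so W
n=22: →11(L), so W
n=23: →22(W) only, which is W, so L
n=24: →16(L), so W
n=25: →20(W), 24(W) — all W, so L
n=26: →13(L), so W
n=27: →9(L), so W
L entries with 1 ≤ n ≤ 27 (n=0 is outside the asked range and is not counted): n = 2, 5, 7, 9, 11, 13, 16, 19, 23, 25; that makes 10.

10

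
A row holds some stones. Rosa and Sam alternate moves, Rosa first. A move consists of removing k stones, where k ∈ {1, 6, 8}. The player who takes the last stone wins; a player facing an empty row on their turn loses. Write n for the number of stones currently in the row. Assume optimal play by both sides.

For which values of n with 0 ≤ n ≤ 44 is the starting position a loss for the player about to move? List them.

Classify positions by backward induction: terminal positions (no move available) are L. From any other position, the mover wins iff some move reaches an L.
n=0: no move → L
n=1: W (go to 0, an L position)
n=2: L (sole option 1(W) is W)
n=3: W (go to 2, an L position)
n=4: L (sole option 3(W) is W)
n=5: W (go to 4, an L position)
n=6: W (go to 0, an L position)
n=7: L (options 6(W), 1(W) are all W)
n=8: W (go to 7, an L position)
n=9: L (options 8(W), 3(W), 1(W) are all W)
n=10: W (go to 9, an L position)
n=11: L (options 10(W), 5(W), 3(W) are all W)
n=12: W (go to 11, an L position)
n=13: W (go to 7, an L position)
n=14: L (options 13(W), 8(W), 6(W) are all W)
n=15: W (go to 14, an L position)
n=16: L (options 15(W), 10(W), 8(W) are all W)
n=17: W (go to 16, an L position)
n=18: L (options 17(W), 12(W), 10(W) are all W)
n=19: W (go to 18, an L position)
n=20: W (go to 14, an L position)
n=21: L (options 20(W), 15(W), 13(W) are all W)
n=22: W (go to 21, an L position)
n=23: L (options 22(W), 17(W), 15(W) are all W)
n=24: W (go to 23, an L position)
n=25: L (options 24(W), 19(W), 17(W) are all W)
n=26: W (go to 25, an L position)
n=27: W (go to 21, an L position)
n=28: L (options 27(W), 22(W), 20(W) are all W)
n=29: W (go to 28, an L position)
n=30: L (options 29(W), 24(W), 22(W) are all W)
n=31: W (go to 30, an L position)
n=32: L (options 31(W), 26(W), 24(W) are all W)
n=33: W (go to 32, an L position)
n=34: W (go to 28, an L position)
n=35: L (options 34(W), 29(W), 27(W) are all W)
n=36: W (go to 35, an L position)
n=37: L (options 36(W), 31(W), 29(W) are all W)
n=38: W (go to 37, an L position)
n=39: L (options 38(W), 33(W), 31(W) are all W)
n=40: W (go to 39, an L position)
n=41: W (go to 35, an L position)
n=42: L (options 41(W), 36(W), 34(W) are all W)
n=43: W (go to 42, an L position)
n=44: L (options 43(W), 38(W), 36(W) are all W)
The losing starting values of n are exactly the entries labelled L in this table (20 of them).

0, 2, 4, 7, 9, 11, 14, 16, 18, 21, 23, 25, 28, 30, 32, 35, 37, 39, 42, 44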